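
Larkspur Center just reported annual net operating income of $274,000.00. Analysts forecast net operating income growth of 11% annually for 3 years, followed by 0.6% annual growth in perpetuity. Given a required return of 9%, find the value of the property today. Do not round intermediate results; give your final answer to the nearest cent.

D_1 = 304140.00000
D_2 = 337595.40000
D_3 = 374730.89400
Terminal value at year 3: TV = D_3×(1+g_2)/(r−g_2) = 376979.27936/0.084 = 4487848.56386
P_0 = D_1/(1+r)^1 + D_2/(1+r)^2 + D_3/(1+r)^3 + TV/(1+r)^3
    = 279027.52294 + 284147.29400 + 289361.00582 + 3465442.52203 = 4317978.34478

$4317978.34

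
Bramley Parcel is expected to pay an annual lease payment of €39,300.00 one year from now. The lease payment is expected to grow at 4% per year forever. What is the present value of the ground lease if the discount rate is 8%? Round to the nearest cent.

Growing perpetuity: P = D₁ / (r − g) = €39,300.0000 / (0.08 − 0.04) = €982,500.00

€982500.00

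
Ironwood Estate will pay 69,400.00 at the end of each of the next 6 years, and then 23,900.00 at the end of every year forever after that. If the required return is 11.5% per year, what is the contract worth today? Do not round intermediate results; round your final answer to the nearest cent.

PV of 6-year annuity: 69,400.00 × [1 − (1+0.115)^−6] / 0.115 = 289418.40590
Perpetuity value at year 6: 23,900.00 / 0.115 = 207826.08696
PV of perpetuity: 207826.08696 / (1+0.115)^6 = 108156.05956
Total PV = 289418.40590 + 108156.05956 = 397574.46547

397574.47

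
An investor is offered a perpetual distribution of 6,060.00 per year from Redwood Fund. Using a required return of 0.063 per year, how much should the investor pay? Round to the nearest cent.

96190.48

Level perpetuity: PV = C / r = 6,060.00 / 0.063 = 96,190.48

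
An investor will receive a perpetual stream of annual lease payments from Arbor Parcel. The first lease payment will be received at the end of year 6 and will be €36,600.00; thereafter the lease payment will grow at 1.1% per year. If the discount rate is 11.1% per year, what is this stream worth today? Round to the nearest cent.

Value at end of year 5: C₁ / (r − g) = €36,600.00 / (0.111 − 0.011) = €366,000.0000
Discount to today: PV = €366,000.0000 / (1 + 0.111)^5 = €366,000.0000 / 1.692662 = €216,227.43

€216227.43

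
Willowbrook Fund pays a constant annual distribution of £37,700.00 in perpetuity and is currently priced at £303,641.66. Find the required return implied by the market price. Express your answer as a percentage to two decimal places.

P = C/r ⇒ r = C/P = £37,700.00/£303,641.66 = 0.124160

12.42%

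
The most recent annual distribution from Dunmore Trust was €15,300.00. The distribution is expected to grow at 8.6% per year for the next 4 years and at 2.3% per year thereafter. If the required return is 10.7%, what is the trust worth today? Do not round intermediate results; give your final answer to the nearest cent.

€230942.48

D_1 = 16615.80000
D_2 = 18044.75880
D_3 = 19596.60806
D_4 = 21281.91635
Terminal value at year 4: TV = D_4×(1+g_2)/(r−g_2) = 21771.40043/0.084 = 259183.33840
P_0 = D_1/(1+r)^1 + D_2/(1+r)^2 + D_3/(1+r)^3 + D_4/(1+r)^4 + TV/(1+r)^4
    = 15009.75610 + 14725.01818 + 14445.68179 + 14171.64446 + 172590.38438 = 230942.48490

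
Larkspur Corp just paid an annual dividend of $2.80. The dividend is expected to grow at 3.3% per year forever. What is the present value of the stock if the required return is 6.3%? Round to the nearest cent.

D₁ = D₀ × (1 + g) = $2.80 × 1.033 = $2.8924
Growing perpetuity: P = D₁ / (r − g) = $2.8924 / (0.063 − 0.033) = $96.41

$96.41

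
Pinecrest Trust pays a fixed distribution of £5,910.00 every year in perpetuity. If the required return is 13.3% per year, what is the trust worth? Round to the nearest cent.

Level perpetuity: PV = C / r = £5,910.00 / 0.133 = £44,436.09

£44436.09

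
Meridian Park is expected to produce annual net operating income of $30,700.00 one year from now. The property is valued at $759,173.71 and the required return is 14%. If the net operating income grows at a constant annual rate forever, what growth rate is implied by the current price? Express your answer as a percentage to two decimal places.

9.96%

P = D₁/(r−g) ⇒ g = r − D₁/P = 0.14 − $30,700.00/$759,173.71 = 0.099561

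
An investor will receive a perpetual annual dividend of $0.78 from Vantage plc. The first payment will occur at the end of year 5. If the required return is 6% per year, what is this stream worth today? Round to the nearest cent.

$10.30

Value at end of year 4: C / r = $0.78 / 0.06 = $13.0000
Discount to today: PV = $13.0000 / (1 + 0.06)^4 = $13.0000 / 1.262477 = $10.30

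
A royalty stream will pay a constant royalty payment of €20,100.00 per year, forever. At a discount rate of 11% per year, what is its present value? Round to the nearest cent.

Level perpetuity: PV = C / r = €20,100.00 / 0.11 = €182,727.27

€182727.27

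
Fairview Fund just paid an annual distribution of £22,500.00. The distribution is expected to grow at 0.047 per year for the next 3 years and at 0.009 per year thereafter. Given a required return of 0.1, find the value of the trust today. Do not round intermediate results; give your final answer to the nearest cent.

£276328.56

D_1 = 23557.50000
D_2 = 24664.70250
D_3 = 25823.94352
Terminal value at year 3: TV = D_3×(1+g_2)/(r−g_2) = 26056.35901/0.091 = 286333.61549
P_0 = D_1/(1+r)^1 + D_2/(1+r)^2 + D_3/(1+r)^3 + TV/(1+r)^3
    = 21415.90909 + 20384.05165 + 19401.91098 + 215126.68331 = 276328.55504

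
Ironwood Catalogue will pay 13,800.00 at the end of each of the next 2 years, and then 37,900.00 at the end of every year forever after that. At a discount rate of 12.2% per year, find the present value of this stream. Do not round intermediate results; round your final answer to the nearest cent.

PV of 2-year annuity: 13,800.00 × [1 − (1+0.122)^−2] / 0.122 = 23261.55547
Perpetuity value at year 2: 37,900.00 / 0.122 = 310655.73770
PV of perpetuity: 310655.73770 / (1+0.122)^2 = 246770.74115
Total PV = 23261.55547 + 246770.74115 = 270032.29663

270032.30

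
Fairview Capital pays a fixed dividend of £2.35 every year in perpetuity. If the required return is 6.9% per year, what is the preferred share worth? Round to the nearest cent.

£34.06

Level perpetuity: PV = C / r = £2.35 / 0.069 = £34.06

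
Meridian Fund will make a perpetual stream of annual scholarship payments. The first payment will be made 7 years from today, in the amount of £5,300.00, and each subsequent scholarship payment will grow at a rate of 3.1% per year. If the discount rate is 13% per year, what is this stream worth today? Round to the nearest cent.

Value at end of year 6: C₁ / (r − g) = £5,300.00 / (0.13 − 0.031) = £53,535.3535
Discount to today: PV = £53,535.3535 / (1 + 0.13)^6 = £53,535.3535 / 2.081952 = £25,714.02

£25714.02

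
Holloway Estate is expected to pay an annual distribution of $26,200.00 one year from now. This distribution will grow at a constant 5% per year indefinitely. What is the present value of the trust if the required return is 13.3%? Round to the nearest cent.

Growing perpetuity: P = D₁ / (r − g) = $26,200.0000 / (0.133 − 0.05) = $315,662.65

$315662.65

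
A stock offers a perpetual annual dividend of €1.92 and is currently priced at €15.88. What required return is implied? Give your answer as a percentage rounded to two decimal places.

P = C/r ⇒ r = C/P = €1.92/€15.88 = 0.120907

12.09%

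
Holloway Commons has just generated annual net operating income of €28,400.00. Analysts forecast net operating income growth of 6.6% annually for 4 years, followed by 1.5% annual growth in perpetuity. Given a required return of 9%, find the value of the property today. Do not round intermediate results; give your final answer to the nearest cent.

D_1 = 30274.40000
D_2 = 32272.51040
D_3 = 34402.49609
D_4 = 36673.06083
Terminal value at year 4: TV = D_4×(1+g_2)/(r−g_2) = 37223.15674/0.075 = 496308.75654
P_0 = D_1/(1+r)^1 + D_2/(1+r)^2 + D_3/(1+r)^3 + D_4/(1+r)^4 + TV/(1+r)^4
    = 27774.67890 + 27163.12634 + 26565.03915 + 25980.12086 + 351597.63561 = 459080.60085

€459080.60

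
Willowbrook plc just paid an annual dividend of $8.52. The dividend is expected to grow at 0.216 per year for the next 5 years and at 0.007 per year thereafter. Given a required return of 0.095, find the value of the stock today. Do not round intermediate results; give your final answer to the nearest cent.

D_1 = 10.36032
D_2 = 12.59815
D_3 = 15.31935
D_4 = 18.62833
D_5 = 22.65205
Terminal value at year 5: TV = D_5×(1+g_2)/(r−g_2) = 22.81061/0.088 = 259.21150
P_0 = D_1/(1+r)^1 + D_2/(1+r)^2 + D_3/(1+r)^3 + D_4/(1+r)^4 + D_5/(1+r)^5 + TV/(1+r)^5
    = 9.46148 + 10.50699 + 11.66804 + 12.95739 + 14.38921 + 164.65832 = 223.64143

$223.64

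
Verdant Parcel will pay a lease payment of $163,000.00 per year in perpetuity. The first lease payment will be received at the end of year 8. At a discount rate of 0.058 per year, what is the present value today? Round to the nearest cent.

Value at end of year 7: C / r = $163,000.00 / 0.058 = $2,810,344.8276
Discount to today: PV = $2,810,344.8276 / (1 + 0.058)^7 = $2,810,344.8276 / 1.483883 = $1,893,912.62

$1893912.62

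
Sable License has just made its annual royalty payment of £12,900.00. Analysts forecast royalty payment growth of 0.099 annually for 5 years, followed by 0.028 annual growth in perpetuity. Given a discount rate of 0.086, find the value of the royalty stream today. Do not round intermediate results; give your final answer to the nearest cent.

£309511.35

D_1 = 14177.10000
D_2 = 15580.63290
D_3 = 17123.11556
D_4 = 18818.30400
D_5 = 20681.31609
Terminal value at year 5: TV = D_5×(1+g_2)/(r−g_2) = 21260.39294/0.058 = 366558.49903
P_0 = D_1/(1+r)^1 + D_2/(1+r)^2 + D_3/(1+r)^3 + D_4/(1+r)^4 + D_5/(1+r)^5 + TV/(1+r)^5
    = 13054.41989 + 13210.68827 + 13368.82726 + 13528.85926 + 13690.80693 + 242657.75049 = 309511.35211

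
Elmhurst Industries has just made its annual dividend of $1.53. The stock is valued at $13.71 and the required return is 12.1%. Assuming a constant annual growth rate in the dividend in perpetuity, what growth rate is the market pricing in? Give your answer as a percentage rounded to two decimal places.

P = D₀(1+g)/(r−g) ⇒ P(r−g) = D₀(1+g) ⇒ g(P+D₀) = P·r − D₀
g = (P·r − D₀)/(P + D₀) = ($13.71×0.121 − $1.53) / ($13.71 + $1.53) = 0.008459

0.85%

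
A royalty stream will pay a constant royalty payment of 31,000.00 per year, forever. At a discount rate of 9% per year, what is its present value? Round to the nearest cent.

Level perpetuity: PV = C / r = 31,000.00 / 0.09 = 344,444.44

344444.44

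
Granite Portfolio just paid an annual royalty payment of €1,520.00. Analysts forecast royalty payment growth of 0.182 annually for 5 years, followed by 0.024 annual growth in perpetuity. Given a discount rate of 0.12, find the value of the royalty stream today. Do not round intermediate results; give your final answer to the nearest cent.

€30185.32

D_1 = 1796.64000
D_2 = 2123.62848
D_3 = 2510.12886
D_4 = 2966.97232
D_5 = 3506.96128
Terminal value at year 5: TV = D_5×(1+g_2)/(r−g_2) = 3591.12835/0.096 = 37407.58697
P_0 = D_1/(1+r)^1 + D_2/(1+r)^2 + D_3/(1+r)^3 + D_4/(1+r)^4 + D_5/(1+r)^5 + TV/(1+r)^5
    = 1604.14286 + 1692.94362 + 1786.66014 + 1885.56455 + 1989.94401 + 21226.06945 = 30185.32463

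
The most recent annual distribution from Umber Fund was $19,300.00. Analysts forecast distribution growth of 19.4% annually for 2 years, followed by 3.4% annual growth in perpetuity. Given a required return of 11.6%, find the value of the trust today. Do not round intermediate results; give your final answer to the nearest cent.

$321317.41

D_1 = 23044.20000
D_2 = 27514.77480
Terminal value at year 2: TV = D_2×(1+g_2)/(r−g_2) = 28450.27714/0.082 = 346954.59931
P_0 = D_1/(1+r)^1 + D_2/(1+r)^2 + TV/(1+r)^2
    = 20648.92473 + 22092.12915 + 278576.36023 = 321317.41411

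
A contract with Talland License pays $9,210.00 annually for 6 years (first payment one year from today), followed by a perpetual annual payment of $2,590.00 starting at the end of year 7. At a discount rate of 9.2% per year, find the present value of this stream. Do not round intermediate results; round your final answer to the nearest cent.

PV of 6-year annuity: $9,210.00 × [1 − (1+0.092)^−6] / 0.092 = 41070.10622
Perpetuity value at year 6: $2,590.00 / 0.092 = 28152.17391
PV of perpetuity: 28152.17391 / (1+0.092)^6 = 16602.60007
Total PV = 41070.10622 + 16602.60007 = 57672.70629

$57672.71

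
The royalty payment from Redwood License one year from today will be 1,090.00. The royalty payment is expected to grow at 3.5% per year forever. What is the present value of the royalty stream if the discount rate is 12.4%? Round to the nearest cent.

12247.19

Growing perpetuity: P = D₁ / (r − g) = 1,090.0000 / (0.124 − 0.035) = 12,247.19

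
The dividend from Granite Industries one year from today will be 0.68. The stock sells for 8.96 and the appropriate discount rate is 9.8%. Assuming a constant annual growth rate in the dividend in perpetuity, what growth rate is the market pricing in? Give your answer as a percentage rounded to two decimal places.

2.21%

P = D₁/(r−g) ⇒ g = r − D₁/P = 0.098 − 0.68/8.96 = 0.022107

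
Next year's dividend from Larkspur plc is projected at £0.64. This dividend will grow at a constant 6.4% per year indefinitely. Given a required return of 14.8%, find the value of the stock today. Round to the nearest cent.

£7.62

Growing perpetuity: P = D₁ / (r − g) = £0.6400 / (0.148 − 0.064) = £7.62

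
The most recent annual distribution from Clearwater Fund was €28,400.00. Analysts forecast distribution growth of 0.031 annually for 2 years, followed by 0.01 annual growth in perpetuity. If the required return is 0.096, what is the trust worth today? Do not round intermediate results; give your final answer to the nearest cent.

D_1 = 29280.40000
D_2 = 30188.09240
Terminal value at year 2: TV = D_2×(1+g_2)/(r−g_2) = 30489.97332/0.086 = 354534.57353
P_0 = D_1/(1+r)^1 + D_2/(1+r)^2 + TV/(1+r)^2
    = 26715.69343 + 25131.27731 + 295146.39626 = 346993.36700

€346993.37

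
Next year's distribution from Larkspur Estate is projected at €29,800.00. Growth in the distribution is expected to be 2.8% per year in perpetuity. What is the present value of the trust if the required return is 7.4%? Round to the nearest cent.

Growing perpetuity: P = D₁ / (r − g) = €29,800.0000 / (0.074 − 0.028) = €647,826.09

€647826.09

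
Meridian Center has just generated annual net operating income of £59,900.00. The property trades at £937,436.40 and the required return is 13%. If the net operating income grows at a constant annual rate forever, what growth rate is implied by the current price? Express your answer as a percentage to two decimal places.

6.21%

P = D₀(1+g)/(r−g) ⇒ P(r−g) = D₀(1+g) ⇒ g(P+D₀) = P·r − D₀
g = (P·r − D₀)/(P + D₀) = (£937,436.40×0.13 − £59,900.00) / (£937,436.40 + £59,900.00) = 0.062132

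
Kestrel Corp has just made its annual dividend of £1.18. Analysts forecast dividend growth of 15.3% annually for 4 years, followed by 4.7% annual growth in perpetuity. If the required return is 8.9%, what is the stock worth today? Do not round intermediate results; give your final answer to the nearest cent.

D_1 = 1.36054
D_2 = 1.56870
D_3 = 1.80871
D_4 = 2.08545
Terminal value at year 4: TV = D_4×(1+g_2)/(r−g_2) = 2.18346/0.042 = 51.98722
P_0 = D_1/(1+r)^1 + D_2/(1+r)^2 + D_3/(1+r)^3 + D_4/(1+r)^4 + TV/(1+r)^4
    = 1.24935 + 1.32277 + 1.40051 + 1.48282 + 36.96452 = 42.41997

£42.42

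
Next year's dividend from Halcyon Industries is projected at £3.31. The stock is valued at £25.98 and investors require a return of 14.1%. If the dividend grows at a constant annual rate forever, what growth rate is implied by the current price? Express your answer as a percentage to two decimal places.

1.36%

P = D₁/(r−g) ⇒ g = r − D₁/P = 0.141 − £3.31/£25.98 = 0.013594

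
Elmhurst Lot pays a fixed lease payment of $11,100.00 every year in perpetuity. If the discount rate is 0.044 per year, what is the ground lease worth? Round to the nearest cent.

$252272.73

Level perpetuity: PV = C / r = $11,100.00 / 0.044 = $252,272.73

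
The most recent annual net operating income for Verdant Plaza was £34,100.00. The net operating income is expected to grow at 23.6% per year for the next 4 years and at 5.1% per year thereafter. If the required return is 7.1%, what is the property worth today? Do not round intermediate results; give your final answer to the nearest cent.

D_1 = 42147.60000
D_2 = 52094.43360
D_3 = 64388.71993
D_4 = 79584.45783
Terminal value at year 4: TV = D_4×(1+g_2)/(r−g_2) = 83643.26518/0.02 = 4182163.25912
P_0 = D_1/(1+r)^1 + D_2/(1+r)^2 + D_3/(1+r)^3 + D_4/(1+r)^4 + TV/(1+r)^4
    = 39353.50140 + 45416.36576 + 52413.28486 + 60488.16068 + 3178652.84349 = 3376324.15618

£3376324.16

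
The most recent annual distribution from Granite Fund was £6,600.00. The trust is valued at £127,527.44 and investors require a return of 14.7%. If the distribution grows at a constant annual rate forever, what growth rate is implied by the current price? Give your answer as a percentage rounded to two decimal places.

9.06%

P = D₀(1+g)/(r−g) ⇒ P(r−g) = D₀(1+g) ⇒ g(P+D₀) = P·r − D₀
g = (P·r − D₀)/(P + D₀) = (£127,527.44×0.147 − £6,600.00) / (£127,527.44 + £6,600.00) = 0.090560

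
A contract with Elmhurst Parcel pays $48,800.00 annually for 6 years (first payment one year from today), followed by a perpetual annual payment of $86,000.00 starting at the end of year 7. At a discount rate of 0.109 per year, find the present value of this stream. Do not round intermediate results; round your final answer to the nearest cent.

PV of 6-year annuity: $48,800.00 × [1 − (1+0.109)^−6] / 0.109 = 207046.34732
Perpetuity value at year 6: $86,000.00 / 0.109 = 788990.82569
PV of perpetuity: 788990.82569 / (1+0.109)^6 = 424114.06607
Total PV = 207046.34732 + 424114.06607 = 631160.41339

$631160.41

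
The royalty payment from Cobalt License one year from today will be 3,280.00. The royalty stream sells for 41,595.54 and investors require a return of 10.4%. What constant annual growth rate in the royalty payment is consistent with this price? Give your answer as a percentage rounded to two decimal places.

P = D₁/(r−g) ⇒ g = r − D₁/P = 0.104 − 3,280.00/41,595.54 = 0.025145

2.51%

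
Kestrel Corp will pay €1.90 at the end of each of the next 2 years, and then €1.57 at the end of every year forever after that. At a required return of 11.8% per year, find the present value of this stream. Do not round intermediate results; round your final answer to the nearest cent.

PV of 2-year annuity: €1.90 × [1 − (1+0.118)^−2] / 0.118 = 3.21956
Perpetuity value at year 2: €1.57 / 0.118 = 13.30508
PV of perpetuity: 13.30508 / (1+0.118)^2 = 10.64471
Total PV = 3.21956 + 10.64471 = 13.86427

€13.86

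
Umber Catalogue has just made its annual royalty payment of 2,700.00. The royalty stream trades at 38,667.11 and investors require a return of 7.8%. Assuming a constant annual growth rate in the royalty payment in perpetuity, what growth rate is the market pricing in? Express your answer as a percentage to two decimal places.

P = D₀(1+g)/(r−g) ⇒ P(r−g) = D₀(1+g) ⇒ g(P+D₀) = P·r − D₀
g = (P·r − D₀)/(P + D₀) = (38,667.11×0.078 − 2,700.00) / (38,667.11 + 2,700.00) = 0.007640

0.76%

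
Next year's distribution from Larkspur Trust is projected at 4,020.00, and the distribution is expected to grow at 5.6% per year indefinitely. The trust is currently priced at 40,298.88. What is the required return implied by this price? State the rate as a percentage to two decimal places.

P = D₁/(r − g) ⇒ r = D₁/P + g = 4,020.0000/40,298.88 + 0.056 = 0.099755 + 0.056 = 0.155755

15.58%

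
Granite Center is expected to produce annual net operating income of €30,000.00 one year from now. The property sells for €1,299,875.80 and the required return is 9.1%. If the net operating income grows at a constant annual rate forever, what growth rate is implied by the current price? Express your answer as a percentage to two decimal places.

P = D₁/(r−g) ⇒ g = r − D₁/P = 0.091 − €30,000.00/€1,299,875.80 = 0.067921

6.79%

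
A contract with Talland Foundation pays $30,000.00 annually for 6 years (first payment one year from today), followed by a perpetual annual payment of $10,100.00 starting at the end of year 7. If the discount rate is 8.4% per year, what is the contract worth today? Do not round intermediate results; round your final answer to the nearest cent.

$211127.65

PV of 6-year annuity: $30,000.00 × [1 − (1+0.084)^−6] / 0.084 = 137019.42511
Perpetuity value at year 6: $10,100.00 / 0.084 = 120238.09524
PV of perpetuity: 120238.09524 / (1+0.084)^6 = 74108.22212
Total PV = 137019.42511 + 74108.22212 = 211127.64723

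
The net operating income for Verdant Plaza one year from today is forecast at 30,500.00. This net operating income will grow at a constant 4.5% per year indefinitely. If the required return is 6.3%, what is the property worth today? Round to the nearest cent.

1694444.44

Growing perpetuity: P = D₁ / (r − g) = 30,500.0000 / (0.063 − 0.045) = 1,694,444.44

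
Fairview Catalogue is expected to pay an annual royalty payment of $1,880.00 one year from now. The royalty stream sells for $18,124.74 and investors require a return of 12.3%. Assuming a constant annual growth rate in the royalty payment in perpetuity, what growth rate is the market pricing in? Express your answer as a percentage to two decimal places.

1.93%

P = D₁/(r−g) ⇒ g = r − D₁/P = 0.123 − $1,880.00/$18,124.74 = 0.019274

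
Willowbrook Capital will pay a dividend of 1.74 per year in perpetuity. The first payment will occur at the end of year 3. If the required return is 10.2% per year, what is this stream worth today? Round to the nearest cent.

Value at end of year 2: C / r = 1.74 / 0.102 = 17.0588
Discount to today: PV = 17.0588 / (1 + 0.102)^2 = 17.0588 / 1.214404 = 14.05

14.05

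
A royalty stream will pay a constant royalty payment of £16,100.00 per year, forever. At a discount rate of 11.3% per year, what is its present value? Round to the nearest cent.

£142477.88

Level perpetuity: PV = C / r = £16,100.00 / 0.113 = £142,477.88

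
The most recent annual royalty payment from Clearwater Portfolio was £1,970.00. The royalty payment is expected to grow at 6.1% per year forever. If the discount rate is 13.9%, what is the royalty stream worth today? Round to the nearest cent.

D₁ = D₀ × (1 + g) = £1,970.00 × 1.061 = £2,090.1700
Growing perpetuity: P = D₁ / (r − g) = £2,090.1700 / (0.139 − 0.061) = £26,797.05

£26797.05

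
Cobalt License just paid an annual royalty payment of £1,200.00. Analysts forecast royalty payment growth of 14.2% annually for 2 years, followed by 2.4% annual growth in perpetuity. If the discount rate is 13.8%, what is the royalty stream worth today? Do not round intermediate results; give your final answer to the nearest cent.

£13267.52

D_1 = 1370.40000
D_2 = 1564.99680
Terminal value at year 2: TV = D_2×(1+g_2)/(r−g_2) = 1602.55672/0.114 = 14057.51512
P_0 = D_1/(1+r)^1 + D_2/(1+r)^2 + TV/(1+r)^2
    = 1204.21793 + 1208.45068 + 10854.85521 = 13267.52382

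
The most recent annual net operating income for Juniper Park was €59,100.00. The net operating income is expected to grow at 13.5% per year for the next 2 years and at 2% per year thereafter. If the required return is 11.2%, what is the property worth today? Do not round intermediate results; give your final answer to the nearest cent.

€804517.12

D_1 = 67078.50000
D_2 = 76134.09750
Terminal value at year 2: TV = D_2×(1+g_2)/(r−g_2) = 77656.77945/0.092 = 844095.42880
P_0 = D_1/(1+r)^1 + D_2/(1+r)^2 + TV/(1+r)^2
    = 60322.39209 + 61570.06746 + 682624.66099 = 804517.12054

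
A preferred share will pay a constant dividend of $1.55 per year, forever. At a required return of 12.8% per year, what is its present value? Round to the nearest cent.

Level perpetuity: PV = C / r = $1.55 / 0.128 = $12.11

$12.11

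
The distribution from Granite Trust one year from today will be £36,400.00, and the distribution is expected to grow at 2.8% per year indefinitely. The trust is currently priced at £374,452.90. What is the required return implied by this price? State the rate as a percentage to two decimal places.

12.52%

P = D₁/(r − g) ⇒ r = D₁/P + g = £36,400.0000/£374,452.90 + 0.028 = 0.097208 + 0.028 = 0.125208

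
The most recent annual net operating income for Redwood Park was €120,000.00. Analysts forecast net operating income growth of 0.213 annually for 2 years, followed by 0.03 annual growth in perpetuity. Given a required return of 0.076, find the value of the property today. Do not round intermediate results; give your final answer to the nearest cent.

D_1 = 145560.00000
D_2 = 176564.28000
Terminal value at year 2: TV = D_2×(1+g_2)/(r−g_2) = 181861.20840/0.046 = 3953504.53043
P_0 = D_1/(1+r)^1 + D_2/(1+r)^2 + TV/(1+r)^2
    = 135278.81041 + 152502.97121 + 3414740.44240 = 3702522.22402

€3702522.22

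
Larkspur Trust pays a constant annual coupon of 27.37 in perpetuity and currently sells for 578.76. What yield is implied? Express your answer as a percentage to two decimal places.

P = C/r ⇒ r = C/P = 27.37/578.76 = 0.047291

4.73%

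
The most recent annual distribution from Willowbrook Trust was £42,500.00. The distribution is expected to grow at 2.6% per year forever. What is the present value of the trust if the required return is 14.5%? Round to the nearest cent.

D₁ = D₀ × (1 + g) = £42,500.00 × 1.026 = £43,605.0000
Growing perpetuity: P = D₁ / (r − g) = £43,605.0000 / (0.145 − 0.026) = £366,428.57

£366428.57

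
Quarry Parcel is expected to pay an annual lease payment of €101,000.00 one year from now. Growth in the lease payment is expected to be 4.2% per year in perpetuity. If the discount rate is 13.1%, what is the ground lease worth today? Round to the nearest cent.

€1134831.46

Growing perpetuity: P = D₁ / (r − g) = €101,000.0000 / (0.131 − 0.042) = €1,134,831.46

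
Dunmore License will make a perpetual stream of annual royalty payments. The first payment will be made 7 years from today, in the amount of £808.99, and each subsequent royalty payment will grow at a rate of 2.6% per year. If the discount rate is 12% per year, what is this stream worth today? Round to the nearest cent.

Value at end of year 6: C₁ / (r − g) = £808.99 / (0.12 − 0.026) = £8,606.2766
Discount to today: PV = £8,606.2766 / (1 + 0.12)^6 = £8,606.2766 / 1.973823 = £4,360.21

£4360.21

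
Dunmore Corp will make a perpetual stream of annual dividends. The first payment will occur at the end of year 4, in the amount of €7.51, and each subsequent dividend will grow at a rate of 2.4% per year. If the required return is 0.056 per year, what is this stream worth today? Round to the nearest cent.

Value at end of year 3: C₁ / (r − g) = €7.51 / (0.056 − 0.024) = €234.6875
Discount to today: PV = €234.6875 / (1 + 0.056)^3 = €234.6875 / 1.177584 = €199.30

€199.30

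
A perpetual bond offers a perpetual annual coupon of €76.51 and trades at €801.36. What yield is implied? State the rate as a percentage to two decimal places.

9.55%

P = C/r ⇒ r = C/P = €76.51/€801.36 = 0.095475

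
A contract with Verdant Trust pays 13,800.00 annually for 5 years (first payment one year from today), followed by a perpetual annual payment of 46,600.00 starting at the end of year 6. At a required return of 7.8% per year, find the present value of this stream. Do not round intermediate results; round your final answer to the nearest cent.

PV of 5-year annuity: 13,800.00 × [1 − (1+0.078)^−5] / 0.078 = 55391.06727
Perpetuity value at year 5: 46,600.00 / 0.078 = 597435.89744
PV of perpetuity: 597435.89744 / (1+0.078)^5 = 410390.69927
Total PV = 55391.06727 + 410390.69927 = 465781.76653

465781.77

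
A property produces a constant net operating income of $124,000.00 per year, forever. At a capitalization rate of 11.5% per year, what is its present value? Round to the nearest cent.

Level perpetuity: PV = C / r = $124,000.00 / 0.115 = $1,078,260.87

$1078260.87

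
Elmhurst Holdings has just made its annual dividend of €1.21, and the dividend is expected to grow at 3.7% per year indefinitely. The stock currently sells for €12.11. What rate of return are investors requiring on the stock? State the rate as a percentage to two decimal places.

D₁ = €1.21 × 1.037 = €1.2548
P = D₁/(r − g) ⇒ r = D₁/P + g = €1.2548/€12.11 + 0.037 = 0.103614 + 0.037 = 0.140614

14.06%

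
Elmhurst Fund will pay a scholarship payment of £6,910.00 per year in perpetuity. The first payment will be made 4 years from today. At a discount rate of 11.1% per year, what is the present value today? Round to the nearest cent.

£45395.51

Value at end of year 3: C / r = £6,910.00 / 0.111 = £62,252.2523
Discount to today: PV = £62,252.2523 / (1 + 0.111)^3 = £62,252.2523 / 1.371331 = £45,395.51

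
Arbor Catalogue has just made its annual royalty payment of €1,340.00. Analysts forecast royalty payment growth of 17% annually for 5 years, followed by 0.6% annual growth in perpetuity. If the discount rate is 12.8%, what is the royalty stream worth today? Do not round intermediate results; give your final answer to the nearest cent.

D_1 = 1567.80000
D_2 = 1834.32600
D_3 = 2146.16142
D_4 = 2511.00886
D_5 = 2937.88037
Terminal value at year 5: TV = D_5×(1+g_2)/(r−g_2) = 2955.50765/0.122 = 24225.47254
P_0 = D_1/(1+r)^1 + D_2/(1+r)^2 + D_3/(1+r)^3 + D_4/(1+r)^4 + D_5/(1+r)^5 + TV/(1+r)^5
    = 1389.89362 + 1441.64498 + 1495.32325 + 1551.00017 + 1608.75018 + 13265.59576 = 20752.20795

€20752.21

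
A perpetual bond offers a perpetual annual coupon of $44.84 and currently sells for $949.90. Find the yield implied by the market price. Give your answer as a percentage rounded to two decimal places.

4.72%

P = C/r ⇒ r = C/P = $44.84/$949.90 = 0.047205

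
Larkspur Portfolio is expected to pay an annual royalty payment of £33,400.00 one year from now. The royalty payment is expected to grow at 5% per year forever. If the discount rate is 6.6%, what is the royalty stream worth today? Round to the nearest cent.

Growing perpetuity: P = D₁ / (r − g) = £33,400.0000 / (0.066 − 0.05) = £2,087,500.00

£2087500.00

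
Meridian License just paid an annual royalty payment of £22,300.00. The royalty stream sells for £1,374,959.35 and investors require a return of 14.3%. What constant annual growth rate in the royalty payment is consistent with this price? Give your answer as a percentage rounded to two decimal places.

P = D₀(1+g)/(r−g) ⇒ P(r−g) = D₀(1+g) ⇒ g(P+D₀) = P·r − D₀
g = (P·r − D₀)/(P + D₀) = (£1,374,959.35×0.143 − £22,300.00) / (£1,374,959.35 + £22,300.00) = 0.124758

12.48%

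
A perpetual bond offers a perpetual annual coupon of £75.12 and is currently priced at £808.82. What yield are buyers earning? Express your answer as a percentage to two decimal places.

9.29%

P = C/r ⇒ r = C/P = £75.12/£808.82 = 0.092876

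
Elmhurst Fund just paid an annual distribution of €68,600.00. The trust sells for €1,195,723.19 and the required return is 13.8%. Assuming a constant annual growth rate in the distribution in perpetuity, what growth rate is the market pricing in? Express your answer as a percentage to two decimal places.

7.63%

P = D₀(1+g)/(r−g) ⇒ P(r−g) = D₀(1+g) ⇒ g(P+D₀) = P·r − D₀
g = (P·r − D₀)/(P + D₀) = (€1,195,723.19×0.138 − €68,600.00) / (€1,195,723.19 + €68,600.00) = 0.076254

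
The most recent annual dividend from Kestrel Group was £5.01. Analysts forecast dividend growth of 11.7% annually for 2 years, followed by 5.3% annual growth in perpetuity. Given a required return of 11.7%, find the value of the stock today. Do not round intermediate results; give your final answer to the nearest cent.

D_1 = 5.59617
D_2 = 6.25092
Terminal value at year 2: TV = D_2×(1+g_2)/(r−g_2) = 6.58222/0.064 = 102.84720
P_0 = D_1/(1+r)^1 + D_2/(1+r)^2 + TV/(1+r)^2
    = 5.01000 + 5.01000 + 82.43016 = 92.45016

£92.45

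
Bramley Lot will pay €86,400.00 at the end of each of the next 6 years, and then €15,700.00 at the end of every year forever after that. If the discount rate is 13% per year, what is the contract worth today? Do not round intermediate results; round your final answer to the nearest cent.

€403396.00

PV of 6-year annuity: €86,400.00 × [1 − (1+0.13)^−6] / 0.13 = 345388.30177
Perpetuity value at year 6: €15,700.00 / 0.13 = 120769.23077
PV of perpetuity: 120769.23077 / (1+0.13)^6 = 58007.69908
Total PV = 345388.30177 + 58007.69908 = 403396.00085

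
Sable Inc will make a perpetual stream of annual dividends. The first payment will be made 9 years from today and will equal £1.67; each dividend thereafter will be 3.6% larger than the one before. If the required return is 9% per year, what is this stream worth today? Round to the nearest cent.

£15.52

Value at end of year 8: C₁ / (r − g) = £1.67 / (0.09 − 0.036) = £30.9259
Discount to today: PV = £30.9259 / (1 + 0.09)^8 = £30.9259 / 1.992563 = £15.52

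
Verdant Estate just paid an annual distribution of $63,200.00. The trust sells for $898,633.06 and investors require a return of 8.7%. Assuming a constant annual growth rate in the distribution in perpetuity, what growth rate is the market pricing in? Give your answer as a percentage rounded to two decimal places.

1.56%

P = D₀(1+g)/(r−g) ⇒ P(r−g) = D₀(1+g) ⇒ g(P+D₀) = P·r − D₀
g = (P·r − D₀)/(P + D₀) = ($898,633.06×0.087 − $63,200.00) / ($898,633.06 + $63,200.00) = 0.015576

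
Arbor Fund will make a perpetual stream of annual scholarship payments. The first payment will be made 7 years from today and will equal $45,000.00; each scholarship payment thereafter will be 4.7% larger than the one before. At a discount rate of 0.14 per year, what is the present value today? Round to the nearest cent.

Value at end of year 6: C₁ / (r − g) = $45,000.00 / (0.14 − 0.047) = $483,870.9677
Discount to today: PV = $483,870.9677 / (1 + 0.14)^6 = $483,870.9677 / 2.194973 = $220,445.10

$220445.10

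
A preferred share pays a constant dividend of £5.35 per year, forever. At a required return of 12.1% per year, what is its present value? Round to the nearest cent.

£44.21

Level perpetuity: PV = C / r = £5.35 / 0.121 = £44.21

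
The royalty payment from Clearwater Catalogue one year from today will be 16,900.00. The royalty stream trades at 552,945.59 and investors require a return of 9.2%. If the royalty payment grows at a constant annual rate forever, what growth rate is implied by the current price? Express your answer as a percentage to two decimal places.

6.14%

P = D₁/(r−g) ⇒ g = r − D₁/P = 0.092 − 16,900.00/552,945.59 = 0.061436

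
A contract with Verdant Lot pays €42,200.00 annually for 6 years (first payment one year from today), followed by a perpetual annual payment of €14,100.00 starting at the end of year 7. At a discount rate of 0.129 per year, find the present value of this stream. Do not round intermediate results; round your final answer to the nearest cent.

€221946.99

PV of 6-year annuity: €42,200.00 × [1 − (1+0.129)^−6] / 0.129 = 169167.43137
Perpetuity value at year 6: €14,100.00 / 0.129 = 109302.32558
PV of perpetuity: 109302.32558 / (1+0.129)^6 = 52779.55823
Total PV = 169167.43137 + 52779.55823 = 221946.98960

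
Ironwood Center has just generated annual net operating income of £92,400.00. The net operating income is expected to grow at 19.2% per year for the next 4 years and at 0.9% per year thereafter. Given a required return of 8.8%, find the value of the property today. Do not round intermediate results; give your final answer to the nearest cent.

D_1 = 110140.80000
D_2 = 131287.83360
D_3 = 156495.09765
D_4 = 186542.15640
Terminal value at year 4: TV = D_4×(1+g_2)/(r−g_2) = 188221.03581/0.079 = 2382544.75706
P_0 = D_1/(1+r)^1 + D_2/(1+r)^2 + D_3/(1+r)^3 + D_4/(1+r)^4 + TV/(1+r)^4
    = 101232.35294 + 110908.97491 + 121510.56810 + 133125.54888 + 1700299.73188 = 2167077.17671

£2167077.18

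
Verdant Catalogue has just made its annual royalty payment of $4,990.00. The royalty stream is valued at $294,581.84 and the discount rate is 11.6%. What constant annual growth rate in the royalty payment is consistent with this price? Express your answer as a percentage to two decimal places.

P = D₀(1+g)/(r−g) ⇒ P(r−g) = D₀(1+g) ⇒ g(P+D₀) = P·r − D₀
g = (P·r − D₀)/(P + D₀) = ($294,581.84×0.116 − $4,990.00) / ($294,581.84 + $4,990.00) = 0.097411

9.74%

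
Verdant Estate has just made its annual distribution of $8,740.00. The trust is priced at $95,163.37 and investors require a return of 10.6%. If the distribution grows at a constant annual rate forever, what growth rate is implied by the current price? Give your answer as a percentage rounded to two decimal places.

P = D₀(1+g)/(r−g) ⇒ P(r−g) = D₀(1+g) ⇒ g(P+D₀) = P·r − D₀
g = (P·r − D₀)/(P + D₀) = ($95,163.37×0.106 − $8,740.00) / ($95,163.37 + $8,740.00) = 0.012967

1.30%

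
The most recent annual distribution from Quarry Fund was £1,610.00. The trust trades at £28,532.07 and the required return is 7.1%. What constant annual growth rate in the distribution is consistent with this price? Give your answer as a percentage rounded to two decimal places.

1.38%

P = D₀(1+g)/(r−g) ⇒ P(r−g) = D₀(1+g) ⇒ g(P+D₀) = P·r − D₀
g = (P·r − D₀)/(P + D₀) = (£28,532.07×0.071 − £1,610.00) / (£28,532.07 + £1,610.00) = 0.013794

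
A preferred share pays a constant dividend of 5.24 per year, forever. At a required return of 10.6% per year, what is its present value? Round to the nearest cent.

Level perpetuity: PV = C / r = 5.24 / 0.106 = 49.43

49.43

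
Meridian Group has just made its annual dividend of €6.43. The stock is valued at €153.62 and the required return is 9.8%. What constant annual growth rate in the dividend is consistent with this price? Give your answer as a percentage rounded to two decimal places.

5.39%

P = D₀(1+g)/(r−g) ⇒ P(r−g) = D₀(1+g) ⇒ g(P+D₀) = P·r − D₀
g = (P·r − D₀)/(P + D₀) = (€153.62×0.098 − €6.43) / (€153.62 + €6.43) = 0.053888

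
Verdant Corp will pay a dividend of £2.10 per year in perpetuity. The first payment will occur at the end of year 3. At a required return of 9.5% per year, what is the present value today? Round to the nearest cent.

£18.44

Value at end of year 2: C / r = £2.10 / 0.095 = £22.1053
Discount to today: PV = £22.1053 / (1 + 0.095)^2 = £22.1053 / 1.199025 = £18.44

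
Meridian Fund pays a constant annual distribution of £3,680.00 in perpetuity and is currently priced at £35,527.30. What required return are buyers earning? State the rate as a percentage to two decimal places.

P = C/r ⇒ r = C/P = £3,680.00/£35,527.30 = 0.103582

10.36%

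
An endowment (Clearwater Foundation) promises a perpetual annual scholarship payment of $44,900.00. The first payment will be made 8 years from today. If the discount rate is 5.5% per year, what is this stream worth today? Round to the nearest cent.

Value at end of year 7: C / r = $44,900.00 / 0.055 = $816,363.6364
Discount to today: PV = $816,363.6364 / (1 + 0.055)^7 = $816,363.6364 / 1.454679 = $561,198.41

$561198.41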